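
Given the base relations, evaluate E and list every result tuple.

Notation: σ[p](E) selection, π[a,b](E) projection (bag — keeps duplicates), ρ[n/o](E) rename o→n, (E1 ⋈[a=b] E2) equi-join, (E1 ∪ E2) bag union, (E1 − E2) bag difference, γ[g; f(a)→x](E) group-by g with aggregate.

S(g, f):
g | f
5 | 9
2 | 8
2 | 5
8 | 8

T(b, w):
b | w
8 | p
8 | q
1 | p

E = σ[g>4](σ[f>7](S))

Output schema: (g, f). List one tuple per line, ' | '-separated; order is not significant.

Per-node cardinality:
  S → 4
  σ[f>7](S) → 3
  σ[g>4](σ[f>7](S)) → 2

== RESULT ==
g | f
5 | 9
8 | 8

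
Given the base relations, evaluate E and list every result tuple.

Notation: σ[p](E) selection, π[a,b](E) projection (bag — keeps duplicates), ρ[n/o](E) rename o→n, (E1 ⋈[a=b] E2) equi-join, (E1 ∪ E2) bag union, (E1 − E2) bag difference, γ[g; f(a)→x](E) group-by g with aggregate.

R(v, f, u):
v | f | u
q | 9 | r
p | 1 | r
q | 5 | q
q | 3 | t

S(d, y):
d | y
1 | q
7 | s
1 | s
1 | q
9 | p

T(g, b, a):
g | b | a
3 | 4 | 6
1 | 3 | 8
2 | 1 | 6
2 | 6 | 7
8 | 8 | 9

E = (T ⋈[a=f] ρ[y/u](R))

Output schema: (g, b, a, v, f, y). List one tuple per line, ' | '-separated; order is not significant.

Subexpression sizes:
  T → 5
  R → 4
  ρ[y/u](R) → 4
  (T ⋈[a=f] ρ[y/u](R)) → 1

== RESULT ==
g | b | a | v | f | y
8 | 8 | 9 | q | 9 | r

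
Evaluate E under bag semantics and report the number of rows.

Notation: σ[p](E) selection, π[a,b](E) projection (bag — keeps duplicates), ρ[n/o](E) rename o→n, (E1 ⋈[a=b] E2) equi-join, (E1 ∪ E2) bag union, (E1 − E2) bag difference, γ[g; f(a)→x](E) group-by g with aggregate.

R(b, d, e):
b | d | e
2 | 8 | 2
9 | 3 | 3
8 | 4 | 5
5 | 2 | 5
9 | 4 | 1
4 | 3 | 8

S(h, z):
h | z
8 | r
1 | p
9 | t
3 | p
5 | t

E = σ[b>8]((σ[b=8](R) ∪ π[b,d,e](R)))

Subexpression sizes:
  R → 6
  σ[b=8](R) → 1
  R → 6
  π[b,d,e](R) → 6
  (σ[b=8](R) ∪ π[b,d,e](R)) → 7
  σ[b>8]((σ[b=8](R) ∪ π[b,d,e](R))) → 2

|E| = 2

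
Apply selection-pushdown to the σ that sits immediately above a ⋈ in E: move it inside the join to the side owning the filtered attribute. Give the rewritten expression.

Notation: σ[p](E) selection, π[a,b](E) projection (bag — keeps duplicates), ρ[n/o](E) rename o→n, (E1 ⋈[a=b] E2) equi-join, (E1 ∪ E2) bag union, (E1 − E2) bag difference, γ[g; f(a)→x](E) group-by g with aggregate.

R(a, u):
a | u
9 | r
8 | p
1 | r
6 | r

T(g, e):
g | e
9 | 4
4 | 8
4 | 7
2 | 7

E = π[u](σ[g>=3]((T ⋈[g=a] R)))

σ filters on g, owned by the left side.
E' = π[u]((σ[g>=3](T) ⋈[g=a] R))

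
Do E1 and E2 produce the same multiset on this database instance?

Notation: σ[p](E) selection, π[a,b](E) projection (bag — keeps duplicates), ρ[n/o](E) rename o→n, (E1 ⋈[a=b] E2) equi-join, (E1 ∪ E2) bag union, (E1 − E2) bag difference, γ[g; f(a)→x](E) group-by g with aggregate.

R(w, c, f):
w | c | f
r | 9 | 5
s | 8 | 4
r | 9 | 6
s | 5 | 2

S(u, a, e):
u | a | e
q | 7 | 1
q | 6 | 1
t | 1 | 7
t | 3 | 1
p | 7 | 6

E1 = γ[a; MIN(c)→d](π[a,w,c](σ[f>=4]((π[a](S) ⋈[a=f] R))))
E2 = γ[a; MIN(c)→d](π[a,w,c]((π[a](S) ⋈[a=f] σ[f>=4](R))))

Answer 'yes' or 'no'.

E1 subexpression sizes:
  S → 5
  π[a](S) → 5
  R → 4
  (π[a](S) ⋈[a=f] R) → 1
  σ[f>=4]((π[a](S) ⋈[a=f] R)) → 1
  π[a,w,c](σ[f>=4]((π[a](S) ⋈[a=f] R))) → 1
  γ[a; MIN(c)→d](π[a,w,c](σ[f>=4]((π[a](S) ⋈[a=f] R)))) → 1
E2 subexpression sizes:
  S → 5
  π[a](S) → 5
  R → 4
  σ[f>=4](R) → 3
  (π[a](S) ⋈[a=f] σ[f>=4](R)) → 1
  π[a,w,c]((π[a](S) ⋈[a=f] σ[f>=4](R))) → 1
  γ[a; MIN(c)→d](π[a,w,c]((π[a](S) ⋈[a=f] σ[f>=4](R)))) → 1

E1 and E2 produce the same multiset:
a | d
6 | 9

yes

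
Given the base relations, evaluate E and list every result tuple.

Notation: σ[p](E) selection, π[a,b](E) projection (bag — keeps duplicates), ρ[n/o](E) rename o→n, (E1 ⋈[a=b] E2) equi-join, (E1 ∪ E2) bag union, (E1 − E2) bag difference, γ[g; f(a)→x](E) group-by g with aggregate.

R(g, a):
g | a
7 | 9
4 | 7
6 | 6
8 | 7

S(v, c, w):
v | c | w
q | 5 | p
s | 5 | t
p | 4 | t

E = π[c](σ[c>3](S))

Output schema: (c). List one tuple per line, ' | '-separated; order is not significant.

Stepwise |·|:
  S → 3
  σ[c>3](S) → 3
  π[c](σ[c>3](S)) → 3

== RESULT ==
c
4
5
5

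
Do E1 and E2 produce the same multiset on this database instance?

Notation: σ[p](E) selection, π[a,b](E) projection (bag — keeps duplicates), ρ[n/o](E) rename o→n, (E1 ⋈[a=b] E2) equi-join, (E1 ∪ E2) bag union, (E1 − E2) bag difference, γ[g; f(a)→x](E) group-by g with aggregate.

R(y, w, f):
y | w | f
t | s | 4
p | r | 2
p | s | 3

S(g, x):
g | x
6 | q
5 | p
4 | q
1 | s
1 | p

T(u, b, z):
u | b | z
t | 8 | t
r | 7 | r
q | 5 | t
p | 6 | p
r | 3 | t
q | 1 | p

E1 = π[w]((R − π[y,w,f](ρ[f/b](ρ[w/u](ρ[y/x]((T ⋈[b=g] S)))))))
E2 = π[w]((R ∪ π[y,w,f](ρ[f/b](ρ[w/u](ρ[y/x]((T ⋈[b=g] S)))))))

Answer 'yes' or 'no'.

E1 row counts bottom-up:
  R → 3
  T → 6
  S → 5
  (T ⋈[b=g] S) → 4
  ρ[y/x]((T ⋈[b=g] S)) → 4
  ρ[w/u](ρ[y/x]((T ⋈[b=g] S))) → 4
  ρ[f/b](ρ[w/u](ρ[y/x]((T ⋈[b=g] S)))) → 4
  π[y,w,f](ρ[f/b](ρ[w/u](ρ[y/x]((T ⋈[b=g] S))))) → 4
  (R − π[y,w,f](ρ[f/b](ρ[w/u](ρ[y/x]((T ⋈[b=g] S)))))) → 3
  π[w]((R − π[y,w,f](ρ[f/b](ρ[w/u](ρ[y/x]((T ⋈[b=g] S))))))) → 3
E2 row counts bottom-up:
  R → 3
  T → 6
  S → 5
  (T ⋈[b=g] S) → 4
  ρ[y/x]((T ⋈[b=g] S)) → 4
  ρ[w/u](ρ[y/x]((T ⋈[b=g] S))) → 4
  ρ[f/b](ρ[w/u](ρ[y/x]((T ⋈[b=g] S)))) → 4
  π[y,w,f](ρ[f/b](ρ[w/u](ρ[y/x]((T ⋈[b=g] S))))) → 4
  (R ∪ π[y,w,f](ρ[f/b](ρ[w/u](ρ[y/x]((T ⋈[b=g] S)))))) → 7
  π[w]((R ∪ π[y,w,f](ρ[f/b](ρ[w/u](ρ[y/x]((T ⋈[b=g] S))))))) → 7

E1 result:
w
r
s
s
E2 result:
w
p
q
q
q
r
s
s
Witness: ('p',) appears 0× in E1 but 1× in E2.

no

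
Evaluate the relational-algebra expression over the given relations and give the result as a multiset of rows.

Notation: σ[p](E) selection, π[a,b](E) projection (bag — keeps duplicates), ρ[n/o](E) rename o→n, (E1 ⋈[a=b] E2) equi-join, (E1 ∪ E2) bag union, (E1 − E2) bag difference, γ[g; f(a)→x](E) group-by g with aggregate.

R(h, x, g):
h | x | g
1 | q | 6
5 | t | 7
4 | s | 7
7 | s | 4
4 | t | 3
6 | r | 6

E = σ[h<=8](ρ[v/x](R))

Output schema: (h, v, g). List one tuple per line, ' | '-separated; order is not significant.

Per-node cardinality:
  R → 6
  ρ[v/x](R) → 6
  σ[h<=8](ρ[v/x](R)) → 6

== RESULT ==
h | v | g
1 | q | 6
4 | s | 7
4 | t | 3
5 | t | 7
6 | r | 6
7 | s | 4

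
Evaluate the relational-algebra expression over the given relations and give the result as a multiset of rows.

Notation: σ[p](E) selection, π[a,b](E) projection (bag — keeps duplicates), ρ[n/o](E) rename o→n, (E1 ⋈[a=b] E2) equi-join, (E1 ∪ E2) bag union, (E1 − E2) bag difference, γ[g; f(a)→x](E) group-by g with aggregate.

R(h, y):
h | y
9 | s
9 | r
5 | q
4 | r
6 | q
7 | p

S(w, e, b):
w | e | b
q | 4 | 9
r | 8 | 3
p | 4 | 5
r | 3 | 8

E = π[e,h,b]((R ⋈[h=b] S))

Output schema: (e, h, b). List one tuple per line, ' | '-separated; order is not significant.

Stepwise |·|:
  R → 6
  S → 4
  (R ⋈[h=b] S) → 3
  π[e,h,b]((R ⋈[h=b] S)) → 3

== RESULT ==
e | h | b
4 | 5 | 5
4 | 9 | 9
4 | 9 | 9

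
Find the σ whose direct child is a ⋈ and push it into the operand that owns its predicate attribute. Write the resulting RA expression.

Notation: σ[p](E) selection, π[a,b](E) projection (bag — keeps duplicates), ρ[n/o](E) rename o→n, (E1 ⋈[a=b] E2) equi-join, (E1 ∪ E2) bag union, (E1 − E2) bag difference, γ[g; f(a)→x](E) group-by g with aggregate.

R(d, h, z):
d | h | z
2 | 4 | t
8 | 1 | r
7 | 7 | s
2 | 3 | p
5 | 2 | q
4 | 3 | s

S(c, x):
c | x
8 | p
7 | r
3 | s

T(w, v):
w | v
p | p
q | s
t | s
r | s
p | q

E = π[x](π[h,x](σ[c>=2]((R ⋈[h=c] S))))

σ filters on c, owned by the right side.
E' = π[x](π[h,x]((R ⋈[h=c] σ[c>=2](S))))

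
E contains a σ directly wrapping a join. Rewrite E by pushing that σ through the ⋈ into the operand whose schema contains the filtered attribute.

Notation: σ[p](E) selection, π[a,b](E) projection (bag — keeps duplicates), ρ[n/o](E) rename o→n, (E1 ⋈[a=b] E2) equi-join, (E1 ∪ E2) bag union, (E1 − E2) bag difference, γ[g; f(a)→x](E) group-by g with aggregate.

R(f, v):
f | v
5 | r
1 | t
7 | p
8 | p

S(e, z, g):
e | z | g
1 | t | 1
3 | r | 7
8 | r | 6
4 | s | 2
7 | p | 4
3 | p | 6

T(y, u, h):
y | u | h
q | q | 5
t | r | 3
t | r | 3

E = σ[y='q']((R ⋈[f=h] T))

σ filters on y, owned by the right side.
E' = (R ⋈[f=h] σ[y='q'](T))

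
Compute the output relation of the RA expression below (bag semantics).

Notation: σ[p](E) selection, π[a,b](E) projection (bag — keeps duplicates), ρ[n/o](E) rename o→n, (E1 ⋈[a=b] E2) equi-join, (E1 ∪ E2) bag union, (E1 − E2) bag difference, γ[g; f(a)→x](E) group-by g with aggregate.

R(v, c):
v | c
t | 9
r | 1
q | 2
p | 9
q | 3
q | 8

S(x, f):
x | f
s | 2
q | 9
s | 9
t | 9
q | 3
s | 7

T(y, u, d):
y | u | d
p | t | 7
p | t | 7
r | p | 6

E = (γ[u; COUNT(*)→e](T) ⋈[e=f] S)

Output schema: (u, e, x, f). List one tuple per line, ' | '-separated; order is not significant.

Per-node cardinality:
  T → 3
  γ[u; COUNT(*)→e](T) → 2
  S → 6
  (γ[u; COUNT(*)→e](T) ⋈[e=f] S) → 1

== RESULT ==
u | e | x | f
t | 2 | s | 2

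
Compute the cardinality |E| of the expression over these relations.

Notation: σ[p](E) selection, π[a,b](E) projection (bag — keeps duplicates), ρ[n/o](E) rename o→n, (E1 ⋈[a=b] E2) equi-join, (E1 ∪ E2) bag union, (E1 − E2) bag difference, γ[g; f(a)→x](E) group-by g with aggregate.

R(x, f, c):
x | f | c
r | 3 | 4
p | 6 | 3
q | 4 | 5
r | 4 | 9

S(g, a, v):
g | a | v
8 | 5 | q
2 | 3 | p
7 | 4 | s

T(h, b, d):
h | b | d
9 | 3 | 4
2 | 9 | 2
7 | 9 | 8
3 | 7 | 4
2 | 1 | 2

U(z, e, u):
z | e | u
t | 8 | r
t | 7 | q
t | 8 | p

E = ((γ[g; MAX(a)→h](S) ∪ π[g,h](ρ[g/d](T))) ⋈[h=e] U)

Stepwise |·|:
  S → 3
  γ[g; MAX(a)→h](S) → 3
  T → 5
  ρ[g/d](T) → 5
  π[g,h](ρ[g/d](T)) → 5
  (γ[g; MAX(a)→h](S) ∪ π[g,h](ρ[g/d](T))) → 8
  U → 3
  ((γ[g; MAX(a)→h](S) ∪ π[g,h](ρ[g/d](T))) ⋈[h=e] U) → 1

|E| = 1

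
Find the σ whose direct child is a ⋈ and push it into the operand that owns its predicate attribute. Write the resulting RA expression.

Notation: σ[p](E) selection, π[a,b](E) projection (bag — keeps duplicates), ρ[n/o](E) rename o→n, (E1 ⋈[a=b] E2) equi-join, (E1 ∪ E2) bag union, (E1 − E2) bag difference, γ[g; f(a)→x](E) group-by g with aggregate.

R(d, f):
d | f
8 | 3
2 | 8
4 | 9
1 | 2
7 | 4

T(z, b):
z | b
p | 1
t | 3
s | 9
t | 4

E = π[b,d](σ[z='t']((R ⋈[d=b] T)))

σ filters on z, owned by the right side.
E' = π[b,d]((R ⋈[d=b] σ[z='t'](T)))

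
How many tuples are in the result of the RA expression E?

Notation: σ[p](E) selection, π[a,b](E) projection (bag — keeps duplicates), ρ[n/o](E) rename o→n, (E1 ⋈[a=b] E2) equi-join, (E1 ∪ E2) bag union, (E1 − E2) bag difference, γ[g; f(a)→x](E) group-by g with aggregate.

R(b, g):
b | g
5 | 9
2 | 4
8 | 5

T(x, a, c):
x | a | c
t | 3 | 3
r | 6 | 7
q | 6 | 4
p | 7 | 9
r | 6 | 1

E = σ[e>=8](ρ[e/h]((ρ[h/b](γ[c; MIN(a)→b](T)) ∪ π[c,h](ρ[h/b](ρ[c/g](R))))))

Stepwise |·|:
  T → 5
  γ[c; MIN(a)→b](T) → 5
  ρ[h/b](γ[c; MIN(a)→b](T)) → 5
  R → 3
  ρ[c/g](R) → 3
  ρ[h/b](ρ[c/g](R)) → 3
  π[c,h](ρ[h/b](ρ[c/g](R))) → 3
  (ρ[h/b](γ[c; MIN(a)→b](T)) ∪ π[c,h](ρ[h/b](ρ[c/g](R)))) → 8
  ρ[e/h]((ρ[h/b](γ[c; MIN(a)→b](T)) ∪ π[c,h](ρ[h/b](ρ[c/g](R))))) → 8
  σ[e>=8](ρ[e/h]((ρ[h/b](γ[c; MIN(a)→b](T)) ∪ π[c,h](ρ[h/b](ρ[c/g](R)))))) → 1

|E| = 1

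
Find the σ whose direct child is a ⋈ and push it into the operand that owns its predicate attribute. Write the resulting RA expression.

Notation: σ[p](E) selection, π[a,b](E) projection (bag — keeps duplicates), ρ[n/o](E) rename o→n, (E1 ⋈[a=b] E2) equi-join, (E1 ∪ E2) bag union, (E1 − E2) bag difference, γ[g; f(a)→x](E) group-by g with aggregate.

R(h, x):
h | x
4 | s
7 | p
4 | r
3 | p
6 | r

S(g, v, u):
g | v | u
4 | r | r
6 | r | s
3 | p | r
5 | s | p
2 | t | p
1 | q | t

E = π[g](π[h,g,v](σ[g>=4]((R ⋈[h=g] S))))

σ filters on g, owned by the right side.
E' = π[g](π[h,g,v]((R ⋈[h=g] σ[g>=4](S))))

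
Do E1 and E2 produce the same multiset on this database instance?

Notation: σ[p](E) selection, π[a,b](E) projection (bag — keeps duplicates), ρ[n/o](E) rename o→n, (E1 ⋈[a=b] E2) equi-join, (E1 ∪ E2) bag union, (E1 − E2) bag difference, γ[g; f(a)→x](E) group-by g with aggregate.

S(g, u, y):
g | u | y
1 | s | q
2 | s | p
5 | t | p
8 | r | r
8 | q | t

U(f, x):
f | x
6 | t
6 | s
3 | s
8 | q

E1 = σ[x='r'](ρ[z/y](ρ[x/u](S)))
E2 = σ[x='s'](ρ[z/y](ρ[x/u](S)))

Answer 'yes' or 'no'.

E1 subexpression sizes:
  S → 5
  ρ[x/u](S) → 5
  ρ[z/y](ρ[x/u](S)) → 5
  σ[x='r'](ρ[z/y](ρ[x/u](S))) → 1
E2 subexpression sizes:
  S → 5
  ρ[x/u](S) → 5
  ρ[z/y](ρ[x/u](S)) → 5
  σ[x='s'](ρ[z/y](ρ[x/u](S))) → 2

E1 result:
g | x | z
8 | r | r
E2 result:
g | x | z
1 | s | q
2 | s | p
Witness: (8, 'r', 'r') appears 1× in E1 but 0× in E2.

no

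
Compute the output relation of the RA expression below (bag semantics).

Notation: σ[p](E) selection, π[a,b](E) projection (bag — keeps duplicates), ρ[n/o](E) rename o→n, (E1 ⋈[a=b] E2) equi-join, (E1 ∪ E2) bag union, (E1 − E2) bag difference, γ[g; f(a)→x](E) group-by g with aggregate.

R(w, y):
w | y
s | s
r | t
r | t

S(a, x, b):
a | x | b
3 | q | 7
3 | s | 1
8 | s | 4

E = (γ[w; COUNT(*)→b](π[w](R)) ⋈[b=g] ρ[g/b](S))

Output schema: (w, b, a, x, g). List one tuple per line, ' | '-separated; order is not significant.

Per-node cardinality:
  R → 3
  π[w](R) → 3
  γ[w; COUNT(*)→b](π[w](R)) → 2
  S → 3
  ρ[g/b](S) → 3
  (γ[w; COUNT(*)→b](π[w](R)) ⋈[b=g] ρ[g/b](S)) → 1

== RESULT ==
w | b | a | x | g
s | 1 | 3 | s | 1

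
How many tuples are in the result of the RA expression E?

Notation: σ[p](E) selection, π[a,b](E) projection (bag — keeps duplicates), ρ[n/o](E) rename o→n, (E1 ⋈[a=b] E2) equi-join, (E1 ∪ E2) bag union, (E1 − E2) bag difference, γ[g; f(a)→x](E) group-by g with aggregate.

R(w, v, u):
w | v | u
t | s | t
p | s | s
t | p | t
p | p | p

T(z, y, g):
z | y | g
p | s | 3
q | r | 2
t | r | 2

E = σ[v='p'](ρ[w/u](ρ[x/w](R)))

Per-node cardinality:
  R → 4
  ρ[x/w](R) → 4
  ρ[w/u](ρ[x/w](R)) → 4
  σ[v='p'](ρ[w/u](ρ[x/w](R))) → 2

|E| = 2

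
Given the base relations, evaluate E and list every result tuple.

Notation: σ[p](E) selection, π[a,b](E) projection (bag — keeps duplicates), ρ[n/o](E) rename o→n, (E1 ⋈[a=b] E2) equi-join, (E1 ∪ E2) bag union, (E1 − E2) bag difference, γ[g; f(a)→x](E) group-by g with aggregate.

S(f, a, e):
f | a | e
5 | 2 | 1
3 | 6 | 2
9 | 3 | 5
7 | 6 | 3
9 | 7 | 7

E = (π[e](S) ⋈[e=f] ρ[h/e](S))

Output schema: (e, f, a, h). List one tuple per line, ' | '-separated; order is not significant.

Stepwise |·|:
  S → 5
  π[e](S) → 5
  S → 5
  ρ[h/e](S) → 5
  (π[e](S) ⋈[e=f] ρ[h/e](S)) → 3

== RESULT ==
e | f | a | h
3 | 3 | 6 | 2
5 | 5 | 2 | 1
7 | 7 | 6 | 3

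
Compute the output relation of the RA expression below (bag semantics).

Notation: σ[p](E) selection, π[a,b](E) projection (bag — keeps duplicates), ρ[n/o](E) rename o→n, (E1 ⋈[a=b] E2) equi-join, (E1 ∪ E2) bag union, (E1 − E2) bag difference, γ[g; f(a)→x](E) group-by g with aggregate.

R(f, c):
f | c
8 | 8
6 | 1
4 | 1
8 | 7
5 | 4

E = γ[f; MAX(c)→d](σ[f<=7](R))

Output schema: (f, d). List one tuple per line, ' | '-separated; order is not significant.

Row counts bottom-up:
  R → 5
  σ[f<=7](R) → 3
  γ[f; MAX(c)→d](σ[f<=7](R)) → 3

== RESULT ==
f | d
4 | 1
5 | 4
6 | 1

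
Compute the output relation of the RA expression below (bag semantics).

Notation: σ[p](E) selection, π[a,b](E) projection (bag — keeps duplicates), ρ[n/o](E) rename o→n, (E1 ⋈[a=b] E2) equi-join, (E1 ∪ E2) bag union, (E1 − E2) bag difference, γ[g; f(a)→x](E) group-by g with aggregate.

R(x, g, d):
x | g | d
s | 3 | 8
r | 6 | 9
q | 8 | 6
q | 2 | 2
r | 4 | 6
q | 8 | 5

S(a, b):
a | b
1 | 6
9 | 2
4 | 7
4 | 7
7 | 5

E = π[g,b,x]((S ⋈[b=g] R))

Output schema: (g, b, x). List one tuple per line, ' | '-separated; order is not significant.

Stepwise |·|:
  S → 5
  R → 6
  (S ⋈[b=g] R) → 2
  π[g,b,x]((S ⋈[b=g] R)) → 2

== RESULT ==
g | b | x
2 | 2 | q
6 | 6 | r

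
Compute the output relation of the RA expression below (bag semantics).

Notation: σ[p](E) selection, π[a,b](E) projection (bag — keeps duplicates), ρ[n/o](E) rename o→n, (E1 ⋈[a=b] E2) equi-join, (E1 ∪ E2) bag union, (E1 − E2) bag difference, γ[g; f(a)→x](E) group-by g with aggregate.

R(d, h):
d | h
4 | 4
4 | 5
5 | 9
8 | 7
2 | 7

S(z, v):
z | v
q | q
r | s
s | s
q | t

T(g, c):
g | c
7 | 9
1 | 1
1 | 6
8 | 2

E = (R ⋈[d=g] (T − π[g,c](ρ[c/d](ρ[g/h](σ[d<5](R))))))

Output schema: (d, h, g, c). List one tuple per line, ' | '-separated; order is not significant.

Per-node cardinality:
  R → 5
  T → 4
  R → 5
  σ[d<5](R) → 3
  ρ[g/h](σ[d<5](R)) → 3
  ρ[c/d](ρ[g/h](σ[d<5](R))) → 3
  π[g,c](ρ[c/d](ρ[g/h](σ[d<5](R)))) → 3
  (T − π[g,c](ρ[c/d](ρ[g/h](σ[d<5](R))))) → 4
  (R ⋈[d=g] (T − π[g,c](ρ[c/d](ρ[g/h](σ[d<5](R)))))) → 1

== RESULT ==
d | h | g | c
8 | 7 | 8 | 2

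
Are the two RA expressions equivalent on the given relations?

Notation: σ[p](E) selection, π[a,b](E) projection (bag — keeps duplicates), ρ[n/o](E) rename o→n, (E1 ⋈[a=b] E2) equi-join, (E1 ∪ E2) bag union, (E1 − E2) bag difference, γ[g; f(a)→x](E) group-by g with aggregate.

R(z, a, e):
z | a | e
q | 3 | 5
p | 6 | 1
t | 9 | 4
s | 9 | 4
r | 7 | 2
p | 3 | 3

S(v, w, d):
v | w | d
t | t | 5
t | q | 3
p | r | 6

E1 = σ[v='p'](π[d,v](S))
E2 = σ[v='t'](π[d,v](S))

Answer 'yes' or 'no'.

E1 per-node cardinality:
  S → 3
  π[d,v](S) → 3
  σ[v='p'](π[d,v](S)) → 1
E2 per-node cardinality:
  S → 3
  π[d,v](S) → 3
  σ[v='t'](π[d,v](S)) → 2

E1 result:
d | v
6 | p
E2 result:
d | v
3 | t
5 | t
Witness: (6, 'p') appears 1× in E1 but 0× in E2.

no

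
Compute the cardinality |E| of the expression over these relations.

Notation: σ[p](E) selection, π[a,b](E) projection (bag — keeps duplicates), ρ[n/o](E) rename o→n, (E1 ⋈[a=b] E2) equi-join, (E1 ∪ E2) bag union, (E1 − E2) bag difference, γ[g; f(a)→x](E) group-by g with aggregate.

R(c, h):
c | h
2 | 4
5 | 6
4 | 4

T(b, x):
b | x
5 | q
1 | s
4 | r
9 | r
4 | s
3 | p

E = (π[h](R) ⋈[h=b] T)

Stepwise |·|:
  R → 3
  π[h](R) → 3
  T → 6
  (π[h](R) ⋈[h=b] T) → 4

|E| = 4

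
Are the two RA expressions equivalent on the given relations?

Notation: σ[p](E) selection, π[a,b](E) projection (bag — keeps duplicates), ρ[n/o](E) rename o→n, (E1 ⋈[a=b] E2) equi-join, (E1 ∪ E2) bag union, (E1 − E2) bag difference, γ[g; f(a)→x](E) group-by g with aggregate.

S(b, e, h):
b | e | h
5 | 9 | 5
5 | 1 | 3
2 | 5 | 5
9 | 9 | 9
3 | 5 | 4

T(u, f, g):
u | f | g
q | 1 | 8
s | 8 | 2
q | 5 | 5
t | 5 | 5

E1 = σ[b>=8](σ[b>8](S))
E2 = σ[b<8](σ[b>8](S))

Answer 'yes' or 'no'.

E1 stepwise |·|:
  S → 5
  σ[b>8](S) → 1
  σ[b>=8](σ[b>8](S)) → 1
E2 stepwise |·|:
  S → 5
  σ[b>8](S) → 1
  σ[b<8](σ[b>8](S)) → 0

E1 result:
b | e | h
9 | 9 | 9
E2 result:
b | e | h
(0 rows)
Witness: (9, 9, 9) appears 1× in E1 but 0× in E2.

no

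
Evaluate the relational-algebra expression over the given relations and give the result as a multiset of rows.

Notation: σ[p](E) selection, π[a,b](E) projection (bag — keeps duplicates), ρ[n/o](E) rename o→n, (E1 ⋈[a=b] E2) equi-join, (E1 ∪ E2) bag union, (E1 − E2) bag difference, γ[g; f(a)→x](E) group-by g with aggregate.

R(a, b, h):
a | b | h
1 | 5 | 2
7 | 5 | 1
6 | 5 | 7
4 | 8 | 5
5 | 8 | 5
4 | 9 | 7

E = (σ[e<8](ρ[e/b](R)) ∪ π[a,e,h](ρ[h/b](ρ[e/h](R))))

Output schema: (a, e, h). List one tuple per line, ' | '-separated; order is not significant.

Subexpression sizes:
  R → 6
  ρ[e/b](R) → 6
  σ[e<8](ρ[e/b](R)) → 3
  R → 6
  ρ[e/h](R) → 6
  ρ[h/b](ρ[e/h](R)) → 6
  π[a,e,h](ρ[h/b](ρ[e/h](R))) → 6
  (σ[e<8](ρ[e/b](R)) ∪ π[a,e,h](ρ[h/b](ρ[e/h](R)))) → 9

== RESULT ==
a | e | h
1 | 2 | 5
1 | 5 | 2
4 | 5 | 8
4 | 7 | 9
5 | 5 | 8
6 | 5 | 7
6 | 7 | 5
7 | 1 | 5
7 | 5 | 1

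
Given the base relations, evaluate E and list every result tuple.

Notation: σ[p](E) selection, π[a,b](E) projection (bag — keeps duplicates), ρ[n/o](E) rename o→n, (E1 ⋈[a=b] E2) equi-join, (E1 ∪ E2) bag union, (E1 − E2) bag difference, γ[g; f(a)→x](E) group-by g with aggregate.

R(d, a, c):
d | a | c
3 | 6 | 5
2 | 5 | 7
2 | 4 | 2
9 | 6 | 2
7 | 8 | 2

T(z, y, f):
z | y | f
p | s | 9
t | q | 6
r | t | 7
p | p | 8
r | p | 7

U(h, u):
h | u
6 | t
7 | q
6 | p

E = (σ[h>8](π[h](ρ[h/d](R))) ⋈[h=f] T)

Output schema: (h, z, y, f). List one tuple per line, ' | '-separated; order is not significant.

Stepwise |·|:
  R → 5
  ρ[h/d](R) → 5
  π[h](ρ[h/d](R)) → 5
  σ[h>8](π[h](ρ[h/d](R))) → 1
  T → 5
  (σ[h>8](π[h](ρ[h/d](R))) ⋈[h=f] T) → 1

== RESULT ==
h | z | y | f
9 | p | s | 9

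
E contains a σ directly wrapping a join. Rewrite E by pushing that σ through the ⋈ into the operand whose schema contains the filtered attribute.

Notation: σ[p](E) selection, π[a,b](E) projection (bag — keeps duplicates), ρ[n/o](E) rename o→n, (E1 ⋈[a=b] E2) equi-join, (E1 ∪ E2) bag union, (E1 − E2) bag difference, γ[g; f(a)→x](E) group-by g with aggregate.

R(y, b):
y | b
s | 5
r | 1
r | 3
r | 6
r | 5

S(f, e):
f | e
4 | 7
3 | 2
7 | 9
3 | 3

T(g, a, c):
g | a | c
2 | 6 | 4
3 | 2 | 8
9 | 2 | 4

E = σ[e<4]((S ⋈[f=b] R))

σ filters on e, owned by the left side.
E' = (σ[e<4](S) ⋈[f=b] R)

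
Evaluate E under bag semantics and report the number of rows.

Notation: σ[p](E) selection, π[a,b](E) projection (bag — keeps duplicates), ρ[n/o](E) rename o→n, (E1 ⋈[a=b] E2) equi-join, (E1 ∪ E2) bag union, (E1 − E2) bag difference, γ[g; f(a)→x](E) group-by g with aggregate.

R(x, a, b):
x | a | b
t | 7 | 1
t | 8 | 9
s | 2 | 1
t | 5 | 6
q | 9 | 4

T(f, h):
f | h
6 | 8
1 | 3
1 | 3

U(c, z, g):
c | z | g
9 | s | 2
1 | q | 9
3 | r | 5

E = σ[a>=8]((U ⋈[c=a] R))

Row counts bottom-up:
  U → 3
  R → 5
  (U ⋈[c=a] R) → 1
  σ[a>=8]((U ⋈[c=a] R)) → 1

|E| = 1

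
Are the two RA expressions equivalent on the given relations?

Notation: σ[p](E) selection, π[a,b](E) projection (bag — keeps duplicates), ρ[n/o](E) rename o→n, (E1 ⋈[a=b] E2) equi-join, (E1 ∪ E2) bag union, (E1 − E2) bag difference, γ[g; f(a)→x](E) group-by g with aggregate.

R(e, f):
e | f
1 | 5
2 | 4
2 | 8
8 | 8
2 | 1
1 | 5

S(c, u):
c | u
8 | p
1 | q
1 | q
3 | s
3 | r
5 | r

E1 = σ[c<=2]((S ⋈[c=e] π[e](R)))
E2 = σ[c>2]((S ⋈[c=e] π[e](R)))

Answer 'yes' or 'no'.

E1 stepwise |·|:
  S → 6
  R → 6
  π[e](R) → 6
  (S ⋈[c=e] π[e](R)) → 5
  σ[c<=2]((S ⋈[c=e] π[e](R))) → 4
E2 stepwise |·|:
  S → 6
  R → 6
  π[e](R) → 6
  (S ⋈[c=e] π[e](R)) → 5
  σ[c>2]((S ⋈[c=e] π[e](R))) → 1

E1 result:
c | u | e
1 | q | 1
1 | q | 1
1 | q | 1
1 | q | 1
E2 result:
c | u | e
8 | p | 8
Witness: (1, 'q', 1) appears 4× in E1 but 0× in E2.

no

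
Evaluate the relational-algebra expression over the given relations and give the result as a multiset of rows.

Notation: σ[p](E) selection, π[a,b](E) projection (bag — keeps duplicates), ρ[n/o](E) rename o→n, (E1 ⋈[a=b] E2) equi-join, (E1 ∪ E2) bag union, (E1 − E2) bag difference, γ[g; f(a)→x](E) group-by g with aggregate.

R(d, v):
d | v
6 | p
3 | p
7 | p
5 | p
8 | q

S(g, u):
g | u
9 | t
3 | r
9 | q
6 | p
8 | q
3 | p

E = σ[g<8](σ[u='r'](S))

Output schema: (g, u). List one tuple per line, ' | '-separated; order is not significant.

Per-node cardinality:
  S → 6
  σ[u='r'](S) → 1
  σ[g<8](σ[u='r'](S)) → 1

== RESULT ==
g | u
3 | r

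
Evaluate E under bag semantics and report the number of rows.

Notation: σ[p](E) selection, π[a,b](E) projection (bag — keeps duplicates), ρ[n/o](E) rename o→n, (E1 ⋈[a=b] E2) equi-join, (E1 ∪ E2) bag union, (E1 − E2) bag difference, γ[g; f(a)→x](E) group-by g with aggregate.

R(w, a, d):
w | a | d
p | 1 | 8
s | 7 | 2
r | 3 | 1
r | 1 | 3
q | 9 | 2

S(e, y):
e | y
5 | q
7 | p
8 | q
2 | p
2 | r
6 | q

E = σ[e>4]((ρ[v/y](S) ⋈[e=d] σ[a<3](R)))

Per-node cardinality:
  S → 6
  ρ[v/y](S) → 6
  R → 5
  σ[a<3](R) → 2
  (ρ[v/y](S) ⋈[e=d] σ[a<3](R)) → 1
  σ[e>4]((ρ[v/y](S) ⋈[e=d] σ[a<3](R))) → 1

|E| = 1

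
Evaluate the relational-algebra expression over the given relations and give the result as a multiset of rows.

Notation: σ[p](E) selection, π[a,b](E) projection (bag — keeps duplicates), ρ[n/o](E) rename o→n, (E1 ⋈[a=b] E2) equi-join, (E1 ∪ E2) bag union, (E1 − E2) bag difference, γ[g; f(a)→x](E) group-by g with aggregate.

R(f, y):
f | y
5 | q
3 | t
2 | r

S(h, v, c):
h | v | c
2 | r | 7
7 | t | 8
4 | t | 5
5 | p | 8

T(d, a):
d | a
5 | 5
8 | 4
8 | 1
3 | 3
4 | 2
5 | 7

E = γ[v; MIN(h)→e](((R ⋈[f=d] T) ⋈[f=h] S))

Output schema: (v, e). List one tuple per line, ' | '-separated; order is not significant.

Row counts bottom-up:
  R → 3
  T → 6
  (R ⋈[f=d] T) → 3
  S → 4
  ((R ⋈[f=d] T) ⋈[f=h] S) → 2
  γ[v; MIN(h)→e](((R ⋈[f=d] T) ⋈[f=h] S)) → 1

== RESULT ==
v | e
p | 5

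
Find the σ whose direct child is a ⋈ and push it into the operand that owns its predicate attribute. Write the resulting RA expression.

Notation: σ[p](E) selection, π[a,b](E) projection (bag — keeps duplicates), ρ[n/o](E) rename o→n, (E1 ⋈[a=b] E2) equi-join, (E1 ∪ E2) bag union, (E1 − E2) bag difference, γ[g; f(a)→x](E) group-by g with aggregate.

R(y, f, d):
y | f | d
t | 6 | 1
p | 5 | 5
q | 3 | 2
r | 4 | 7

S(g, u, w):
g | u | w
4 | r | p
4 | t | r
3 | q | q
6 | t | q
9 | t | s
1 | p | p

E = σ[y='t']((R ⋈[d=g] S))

σ filters on y, owned by the left side.
E' = (σ[y='t'](R) ⋈[d=g] S)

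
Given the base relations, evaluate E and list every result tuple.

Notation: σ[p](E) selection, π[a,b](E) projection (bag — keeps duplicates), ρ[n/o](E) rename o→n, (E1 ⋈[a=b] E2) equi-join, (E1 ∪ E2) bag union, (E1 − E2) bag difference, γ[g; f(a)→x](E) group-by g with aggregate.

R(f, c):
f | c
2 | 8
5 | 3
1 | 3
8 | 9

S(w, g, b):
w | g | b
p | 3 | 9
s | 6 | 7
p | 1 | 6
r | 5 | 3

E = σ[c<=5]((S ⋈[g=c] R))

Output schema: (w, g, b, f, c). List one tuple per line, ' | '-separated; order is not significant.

Stepwise |·|:
  S → 4
  R → 4
  (S ⋈[g=c] R) → 2
  σ[c<=5]((S ⋈[g=c] R)) → 2

== RESULT ==
w | g | b | f | c
p | 3 | 9 | 1 | 3
p | 3 | 9 | 5 | 3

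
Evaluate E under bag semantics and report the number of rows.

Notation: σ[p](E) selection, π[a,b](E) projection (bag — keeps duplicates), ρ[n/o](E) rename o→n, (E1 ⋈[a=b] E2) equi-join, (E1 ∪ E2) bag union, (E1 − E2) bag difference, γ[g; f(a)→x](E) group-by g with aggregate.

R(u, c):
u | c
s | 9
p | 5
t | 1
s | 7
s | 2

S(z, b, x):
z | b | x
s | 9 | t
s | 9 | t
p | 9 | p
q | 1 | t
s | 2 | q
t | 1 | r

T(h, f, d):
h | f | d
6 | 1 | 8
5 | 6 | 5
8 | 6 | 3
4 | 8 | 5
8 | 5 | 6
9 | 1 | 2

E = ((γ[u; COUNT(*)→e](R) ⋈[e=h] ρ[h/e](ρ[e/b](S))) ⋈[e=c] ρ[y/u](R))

Row counts bottom-up:
  R → 5
  γ[u; COUNT(*)→e](R) → 3
  S → 6
  ρ[e/b](S) → 6
  ρ[h/e](ρ[e/b](S)) → 6
  (γ[u; COUNT(*)→e](R) ⋈[e=h] ρ[h/e](ρ[e/b](S))) → 4
  R → 5
  ρ[y/u](R) → 5
  ((γ[u; COUNT(*)→e](R) ⋈[e=h] ρ[h/e](ρ[e/b](S))) ⋈[e=c] ρ[y/u](R)) → 4

|E| = 4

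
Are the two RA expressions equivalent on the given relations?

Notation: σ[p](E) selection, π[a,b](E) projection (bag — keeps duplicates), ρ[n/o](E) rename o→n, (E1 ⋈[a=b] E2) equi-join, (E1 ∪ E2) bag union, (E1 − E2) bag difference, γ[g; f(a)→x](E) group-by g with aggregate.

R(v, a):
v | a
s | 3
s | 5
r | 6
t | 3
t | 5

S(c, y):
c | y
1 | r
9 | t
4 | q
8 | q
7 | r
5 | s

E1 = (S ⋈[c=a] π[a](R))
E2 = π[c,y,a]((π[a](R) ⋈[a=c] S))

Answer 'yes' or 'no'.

E1 per-node cardinality:
  S → 6
  R → 5
  π[a](R) → 5
  (S ⋈[c=a] π[a](R)) → 2
E2 per-node cardinality:
  R → 5
  π[a](R) → 5
  S → 6
  (π[a](R) ⋈[a=c] S) → 2
  π[c,y,a]((π[a](R) ⋈[a=c] S)) → 2

E1 and E2 produce the same multiset:
c | y | a
5 | s | 5
5 | s | 5

yes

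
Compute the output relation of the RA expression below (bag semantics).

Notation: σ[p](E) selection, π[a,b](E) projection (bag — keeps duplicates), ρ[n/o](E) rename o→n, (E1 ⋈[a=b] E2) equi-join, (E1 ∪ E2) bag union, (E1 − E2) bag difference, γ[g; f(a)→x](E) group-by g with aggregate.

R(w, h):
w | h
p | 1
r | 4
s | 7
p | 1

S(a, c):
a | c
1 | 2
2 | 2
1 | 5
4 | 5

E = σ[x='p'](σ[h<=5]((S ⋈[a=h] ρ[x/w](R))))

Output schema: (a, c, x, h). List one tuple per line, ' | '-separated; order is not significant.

Row counts bottom-up:
  S → 4
  R → 4
  ρ[x/w](R) → 4
  (S ⋈[a=h] ρ[x/w](R)) → 5
  σ[h<=5]((S ⋈[a=h] ρ[x/w](R))) → 5
  σ[x='p'](σ[h<=5]((S ⋈[a=h] ρ[x/w](R)))) → 4

== RESULT ==
a | c | x | h
1 | 2 | p | 1
1 | 2 | p | 1
1 | 5 | p | 1
1 | 5 | p | 1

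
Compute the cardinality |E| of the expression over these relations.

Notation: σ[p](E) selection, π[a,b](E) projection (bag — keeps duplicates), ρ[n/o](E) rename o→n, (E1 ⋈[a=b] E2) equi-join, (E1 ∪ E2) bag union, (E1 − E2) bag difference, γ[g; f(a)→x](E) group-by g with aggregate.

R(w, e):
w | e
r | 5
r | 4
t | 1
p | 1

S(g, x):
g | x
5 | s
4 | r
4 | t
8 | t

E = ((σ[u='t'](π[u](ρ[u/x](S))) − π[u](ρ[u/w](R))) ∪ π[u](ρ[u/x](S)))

Per-node cardinality:
  S → 4
  ρ[u/x](S) → 4
  π[u](ρ[u/x](S)) → 4
  σ[u='t'](π[u](ρ[u/x](S))) → 2
  R → 4
  ρ[u/w](R) → 4
  π[u](ρ[u/w](R)) → 4
  (σ[u='t'](π[u](ρ[u/x](S))) − π[u](ρ[u/w](R))) → 1
  S → 4
  ρ[u/x](S) → 4
  π[u](ρ[u/x](S)) → 4
  ((σ[u='t'](π[u](ρ[u/x](S))) − π[u](ρ[u/w](R))) ∪ π[u](ρ[u/x](S))) → 5

|E| = 5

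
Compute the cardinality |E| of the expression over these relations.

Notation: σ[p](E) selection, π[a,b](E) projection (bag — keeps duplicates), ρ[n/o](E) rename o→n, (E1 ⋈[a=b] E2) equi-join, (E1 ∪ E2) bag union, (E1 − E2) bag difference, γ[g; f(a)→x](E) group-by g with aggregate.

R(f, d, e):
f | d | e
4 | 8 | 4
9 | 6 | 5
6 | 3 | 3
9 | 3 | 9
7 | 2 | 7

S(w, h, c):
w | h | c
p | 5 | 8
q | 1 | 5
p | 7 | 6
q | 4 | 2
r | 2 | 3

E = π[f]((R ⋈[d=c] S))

Per-node cardinality:
  R → 5
  S → 5
  (R ⋈[d=c] S) → 5
  π[f]((R ⋈[d=c] S)) → 5

|E| = 5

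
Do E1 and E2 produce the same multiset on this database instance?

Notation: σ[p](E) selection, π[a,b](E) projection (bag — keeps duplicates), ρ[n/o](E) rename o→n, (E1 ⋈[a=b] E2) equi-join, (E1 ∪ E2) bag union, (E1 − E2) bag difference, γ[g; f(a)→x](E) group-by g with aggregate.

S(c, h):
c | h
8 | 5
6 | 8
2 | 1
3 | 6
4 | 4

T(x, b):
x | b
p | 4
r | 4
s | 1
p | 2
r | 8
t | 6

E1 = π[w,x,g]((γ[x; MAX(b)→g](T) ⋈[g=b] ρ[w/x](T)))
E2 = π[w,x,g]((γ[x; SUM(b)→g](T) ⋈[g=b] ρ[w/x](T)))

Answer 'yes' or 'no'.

E1 row counts bottom-up:
  T → 6
  γ[x; MAX(b)→g](T) → 4
  T → 6
  ρ[w/x](T) → 6
  (γ[x; MAX(b)→g](T) ⋈[g=b] ρ[w/x](T)) → 5
  π[w,x,g]((γ[x; MAX(b)→g](T) ⋈[g=b] ρ[w/x](T))) → 5
E2 row counts bottom-up:
  T → 6
  γ[x; SUM(b)→g](T) → 4
  T → 6
  ρ[w/x](T) → 6
  (γ[x; SUM(b)→g](T) ⋈[g=b] ρ[w/x](T)) → 3
  π[w,x,g]((γ[x; SUM(b)→g](T) ⋈[g=b] ρ[w/x](T))) → 3

E1 result:
w | x | g
p | p | 4
r | p | 4
r | r | 8
s | s | 1
t | t | 6
E2 result:
w | x | g
s | s | 1
t | p | 6
t | t | 6
Witness: ('t', 'p', 6) appears 0× in E1 but 1× in E2.

no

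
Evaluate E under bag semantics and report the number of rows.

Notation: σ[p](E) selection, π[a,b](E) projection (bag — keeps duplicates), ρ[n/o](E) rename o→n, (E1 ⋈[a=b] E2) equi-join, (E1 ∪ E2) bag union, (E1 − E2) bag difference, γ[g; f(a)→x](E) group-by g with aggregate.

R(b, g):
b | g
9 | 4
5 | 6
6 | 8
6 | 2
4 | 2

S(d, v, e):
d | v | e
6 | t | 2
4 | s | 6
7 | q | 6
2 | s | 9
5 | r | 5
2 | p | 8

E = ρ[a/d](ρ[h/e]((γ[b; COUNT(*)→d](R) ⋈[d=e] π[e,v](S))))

Per-node cardinality:
  R → 5
  γ[b; COUNT(*)→d](R) → 4
  S → 6
  π[e,v](S) → 6
  (γ[b; COUNT(*)→d](R) ⋈[d=e] π[e,v](S)) → 1
  ρ[h/e]((γ[b; COUNT(*)→d](R) ⋈[d=e] π[e,v](S))) → 1
  ρ[a/d](ρ[h/e]((γ[b; COUNT(*)→d](R) ⋈[d=e] π[e,v](S)))) → 1

|E| = 1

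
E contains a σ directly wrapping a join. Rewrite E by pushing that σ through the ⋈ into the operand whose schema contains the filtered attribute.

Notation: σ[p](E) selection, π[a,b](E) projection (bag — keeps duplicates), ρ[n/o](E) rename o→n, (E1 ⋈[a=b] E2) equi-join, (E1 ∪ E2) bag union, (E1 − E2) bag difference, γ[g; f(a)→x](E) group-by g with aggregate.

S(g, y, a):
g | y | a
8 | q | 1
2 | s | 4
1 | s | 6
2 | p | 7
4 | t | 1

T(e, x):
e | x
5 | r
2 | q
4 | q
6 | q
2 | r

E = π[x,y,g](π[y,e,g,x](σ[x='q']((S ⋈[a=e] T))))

σ filters on x, owned by the right side.
E' = π[x,y,g](π[y,e,g,x]((S ⋈[a=e] σ[x='q'](T))))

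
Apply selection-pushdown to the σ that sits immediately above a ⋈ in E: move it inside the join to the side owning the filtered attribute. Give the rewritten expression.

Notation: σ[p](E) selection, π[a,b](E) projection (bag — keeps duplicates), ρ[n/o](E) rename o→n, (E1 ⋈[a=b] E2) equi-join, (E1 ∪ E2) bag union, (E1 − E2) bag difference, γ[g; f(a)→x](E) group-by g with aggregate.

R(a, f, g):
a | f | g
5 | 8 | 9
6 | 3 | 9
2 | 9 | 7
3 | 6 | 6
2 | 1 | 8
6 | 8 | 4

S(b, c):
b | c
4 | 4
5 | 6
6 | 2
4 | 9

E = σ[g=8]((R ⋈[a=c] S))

σ filters on g, owned by the left side.
E' = (σ[g=8](R) ⋈[a=c] S)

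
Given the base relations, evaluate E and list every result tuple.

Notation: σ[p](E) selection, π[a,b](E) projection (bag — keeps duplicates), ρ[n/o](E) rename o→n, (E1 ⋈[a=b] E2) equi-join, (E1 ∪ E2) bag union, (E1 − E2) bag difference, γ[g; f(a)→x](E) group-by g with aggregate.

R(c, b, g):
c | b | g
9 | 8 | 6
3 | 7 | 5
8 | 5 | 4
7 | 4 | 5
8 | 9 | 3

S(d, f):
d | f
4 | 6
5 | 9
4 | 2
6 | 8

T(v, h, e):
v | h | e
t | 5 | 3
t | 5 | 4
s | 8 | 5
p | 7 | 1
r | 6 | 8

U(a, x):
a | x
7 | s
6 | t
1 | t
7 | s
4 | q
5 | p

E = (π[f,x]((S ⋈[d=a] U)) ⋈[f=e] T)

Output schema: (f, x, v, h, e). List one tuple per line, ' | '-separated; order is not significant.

Stepwise |·|:
  S → 4
  U → 6
  (S ⋈[d=a] U) → 4
  π[f,x]((S ⋈[d=a] U)) → 4
  T → 5
  (π[f,x]((S ⋈[d=a] U)) ⋈[f=e] T) → 1

== RESULT ==
f | x | v | h | e
8 | t | r | 6 | 8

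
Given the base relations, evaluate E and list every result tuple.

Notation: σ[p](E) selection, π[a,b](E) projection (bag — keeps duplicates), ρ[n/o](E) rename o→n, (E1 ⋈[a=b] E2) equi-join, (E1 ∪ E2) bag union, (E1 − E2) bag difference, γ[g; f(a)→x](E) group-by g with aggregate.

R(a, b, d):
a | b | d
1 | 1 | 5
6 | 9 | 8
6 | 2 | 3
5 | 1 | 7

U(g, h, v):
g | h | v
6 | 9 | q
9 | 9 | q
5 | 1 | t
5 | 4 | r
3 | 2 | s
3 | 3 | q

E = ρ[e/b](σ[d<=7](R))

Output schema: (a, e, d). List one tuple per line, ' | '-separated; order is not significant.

Row counts bottom-up:
  R → 4
  σ[d<=7](R) → 3
  ρ[e/b](σ[d<=7](R)) → 3

== RESULT ==
a | e | d
1 | 1 | 5
5 | 1 | 7
6 | 2 | 3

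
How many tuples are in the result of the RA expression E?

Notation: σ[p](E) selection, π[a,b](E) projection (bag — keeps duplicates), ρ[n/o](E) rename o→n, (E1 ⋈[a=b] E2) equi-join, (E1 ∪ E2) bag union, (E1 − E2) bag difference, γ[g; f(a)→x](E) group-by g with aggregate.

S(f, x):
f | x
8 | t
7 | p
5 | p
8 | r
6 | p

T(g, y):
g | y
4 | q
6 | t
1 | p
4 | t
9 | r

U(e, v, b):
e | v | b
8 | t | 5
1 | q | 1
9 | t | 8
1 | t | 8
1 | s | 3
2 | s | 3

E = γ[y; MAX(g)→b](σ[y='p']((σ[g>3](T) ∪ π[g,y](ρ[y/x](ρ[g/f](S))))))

Stepwise |·|:
  T → 5
  σ[g>3](T) → 4
  S → 5
  ρ[g/f](S) → 5
  ρ[y/x](ρ[g/f](S)) → 5
  π[g,y](ρ[y/x](ρ[g/f](S))) → 5
  (σ[g>3](T) ∪ π[g,y](ρ[y/x](ρ[g/f](S)))) → 9
  σ[y='p']((σ[g>3](T) ∪ π[g,y](ρ[y/x](ρ[g/f](S))))) → 3
  γ[y; MAX(g)→b](σ[y='p']((σ[g>3](T) ∪ π[g,y](ρ[y/x](ρ[g/f](S)))))) → 1

|E| = 1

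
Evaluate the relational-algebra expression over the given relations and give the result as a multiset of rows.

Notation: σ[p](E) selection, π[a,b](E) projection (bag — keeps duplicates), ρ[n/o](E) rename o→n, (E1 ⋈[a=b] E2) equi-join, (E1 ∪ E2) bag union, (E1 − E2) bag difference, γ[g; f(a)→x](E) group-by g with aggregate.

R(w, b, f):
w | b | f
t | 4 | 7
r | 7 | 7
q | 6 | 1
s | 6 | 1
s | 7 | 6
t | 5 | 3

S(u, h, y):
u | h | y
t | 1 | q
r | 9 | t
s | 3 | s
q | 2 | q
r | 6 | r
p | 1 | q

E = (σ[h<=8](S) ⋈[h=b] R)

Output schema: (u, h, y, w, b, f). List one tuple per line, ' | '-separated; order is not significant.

Per-node cardinality:
  S → 6
  σ[h<=8](S) → 5
  R → 6
  (σ[h<=8](S) ⋈[h=b] R) → 2

== RESULT ==
u | h | y | w | b | f
r | 6 | r | q | 6 | 1
r | 6 | r | s | 6 | 1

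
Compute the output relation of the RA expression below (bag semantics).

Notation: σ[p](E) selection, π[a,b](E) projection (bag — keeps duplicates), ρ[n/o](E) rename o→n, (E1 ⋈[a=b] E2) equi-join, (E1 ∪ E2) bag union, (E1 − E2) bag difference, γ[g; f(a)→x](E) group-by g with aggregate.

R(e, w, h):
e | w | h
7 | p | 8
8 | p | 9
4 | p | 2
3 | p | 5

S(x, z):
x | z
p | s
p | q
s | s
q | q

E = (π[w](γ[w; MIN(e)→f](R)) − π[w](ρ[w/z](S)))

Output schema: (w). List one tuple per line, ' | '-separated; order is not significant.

Stepwise |·|:
  R → 4
  γ[w; MIN(e)→f](R) → 1
  π[w](γ[w; MIN(e)→f](R)) → 1
  S → 4
  ρ[w/z](S) → 4
  π[w](ρ[w/z](S)) → 4
  (π[w](γ[w; MIN(e)→f](R)) − π[w](ρ[w/z](S))) → 1

== RESULT ==
w
p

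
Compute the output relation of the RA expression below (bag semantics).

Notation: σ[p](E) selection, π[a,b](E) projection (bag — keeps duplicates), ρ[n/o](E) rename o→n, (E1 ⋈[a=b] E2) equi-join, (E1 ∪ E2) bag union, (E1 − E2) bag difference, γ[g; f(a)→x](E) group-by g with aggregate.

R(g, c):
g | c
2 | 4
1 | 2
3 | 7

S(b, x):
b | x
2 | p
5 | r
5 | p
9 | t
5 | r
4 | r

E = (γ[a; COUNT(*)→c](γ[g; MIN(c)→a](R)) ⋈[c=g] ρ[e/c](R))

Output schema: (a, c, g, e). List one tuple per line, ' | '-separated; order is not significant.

Subexpression sizes:
  R → 3
  γ[g; MIN(c)→a](R) → 3
  γ[a; COUNT(*)→c](γ[g; MIN(c)→a](R)) → 3
  R → 3
  ρ[e/c](R) → 3
  (γ[a; COUNT(*)→c](γ[g; MIN(c)→a](R)) ⋈[c=g] ρ[e/c](R)) → 3

== RESULT ==
a | c | g | e
2 | 1 | 1 | 2
4 | 1 | 1 | 2
7 | 1 | 1 | 2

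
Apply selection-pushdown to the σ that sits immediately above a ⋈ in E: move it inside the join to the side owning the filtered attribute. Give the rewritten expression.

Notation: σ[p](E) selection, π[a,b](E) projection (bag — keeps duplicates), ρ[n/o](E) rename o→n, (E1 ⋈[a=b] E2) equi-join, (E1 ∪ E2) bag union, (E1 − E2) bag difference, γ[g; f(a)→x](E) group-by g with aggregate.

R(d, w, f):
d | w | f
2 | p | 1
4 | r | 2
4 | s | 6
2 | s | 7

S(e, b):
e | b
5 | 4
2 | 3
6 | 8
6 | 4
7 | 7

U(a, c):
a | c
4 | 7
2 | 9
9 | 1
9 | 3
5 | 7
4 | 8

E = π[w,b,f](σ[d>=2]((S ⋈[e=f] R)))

σ filters on d, owned by the right side.
E' = π[w,b,f]((S ⋈[e=f] σ[d>=2](R)))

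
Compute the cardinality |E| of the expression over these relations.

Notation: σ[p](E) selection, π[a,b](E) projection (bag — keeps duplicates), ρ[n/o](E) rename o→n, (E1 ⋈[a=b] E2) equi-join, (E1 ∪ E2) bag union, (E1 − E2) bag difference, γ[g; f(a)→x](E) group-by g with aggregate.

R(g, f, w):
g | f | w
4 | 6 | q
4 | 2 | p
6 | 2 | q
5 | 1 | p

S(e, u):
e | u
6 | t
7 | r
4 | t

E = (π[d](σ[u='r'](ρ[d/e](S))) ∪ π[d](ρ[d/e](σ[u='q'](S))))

Stepwise |·|:
  S → 3
  ρ[d/e](S) → 3
  σ[u='r'](ρ[d/e](S)) → 1
  π[d](σ[u='r'](ρ[d/e](S))) → 1
  S → 3
  σ[u='q'](S) → 0
  ρ[d/e](σ[u='q'](S)) → 0
  π[d](ρ[d/e](σ[u='q'](S))) → 0
  (π[d](σ[u='r'](ρ[d/e](S))) ∪ π[d](ρ[d/e](σ[u='q'](S)))) → 1

|E| = 1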